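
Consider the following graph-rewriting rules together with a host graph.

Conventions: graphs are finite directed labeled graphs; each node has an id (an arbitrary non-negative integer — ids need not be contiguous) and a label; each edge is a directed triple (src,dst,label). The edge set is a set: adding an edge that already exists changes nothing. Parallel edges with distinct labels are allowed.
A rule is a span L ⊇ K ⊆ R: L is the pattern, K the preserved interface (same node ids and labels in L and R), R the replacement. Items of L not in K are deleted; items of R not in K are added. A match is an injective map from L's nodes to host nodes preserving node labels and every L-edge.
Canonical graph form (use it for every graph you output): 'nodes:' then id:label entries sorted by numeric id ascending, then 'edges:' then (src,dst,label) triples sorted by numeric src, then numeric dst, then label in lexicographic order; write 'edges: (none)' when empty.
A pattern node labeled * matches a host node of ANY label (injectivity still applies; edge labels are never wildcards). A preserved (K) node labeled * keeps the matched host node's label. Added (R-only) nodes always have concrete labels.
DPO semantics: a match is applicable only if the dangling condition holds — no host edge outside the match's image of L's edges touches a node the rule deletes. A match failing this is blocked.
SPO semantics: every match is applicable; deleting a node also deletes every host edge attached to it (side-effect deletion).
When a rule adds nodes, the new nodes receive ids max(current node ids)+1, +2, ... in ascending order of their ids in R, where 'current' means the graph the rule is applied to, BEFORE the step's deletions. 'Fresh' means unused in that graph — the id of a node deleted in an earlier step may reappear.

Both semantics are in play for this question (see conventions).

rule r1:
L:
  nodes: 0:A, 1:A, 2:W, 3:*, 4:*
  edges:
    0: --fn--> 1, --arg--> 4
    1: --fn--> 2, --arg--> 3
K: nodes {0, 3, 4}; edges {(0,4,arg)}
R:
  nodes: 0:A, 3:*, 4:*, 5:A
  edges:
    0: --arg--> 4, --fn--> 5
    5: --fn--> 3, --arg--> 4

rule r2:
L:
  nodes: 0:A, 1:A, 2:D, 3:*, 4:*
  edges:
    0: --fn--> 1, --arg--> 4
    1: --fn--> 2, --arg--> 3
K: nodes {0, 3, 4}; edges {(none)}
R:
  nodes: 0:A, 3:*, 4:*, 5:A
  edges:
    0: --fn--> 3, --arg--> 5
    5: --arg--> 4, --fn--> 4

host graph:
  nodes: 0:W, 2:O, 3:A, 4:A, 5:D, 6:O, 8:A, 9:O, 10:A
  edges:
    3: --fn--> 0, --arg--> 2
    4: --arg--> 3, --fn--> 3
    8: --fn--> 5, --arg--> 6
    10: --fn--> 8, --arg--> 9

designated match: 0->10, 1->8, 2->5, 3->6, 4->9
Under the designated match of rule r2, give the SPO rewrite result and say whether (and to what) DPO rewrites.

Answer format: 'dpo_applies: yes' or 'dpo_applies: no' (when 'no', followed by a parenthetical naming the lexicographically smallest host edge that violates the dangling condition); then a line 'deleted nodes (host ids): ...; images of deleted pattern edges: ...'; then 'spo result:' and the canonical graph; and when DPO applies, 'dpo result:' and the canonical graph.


dpo_applies: yes
deleted nodes (host ids): 5, 8; images of deleted pattern edges: (8,5,fn); (8,6,arg); (10,8,fn); (10,9,arg)
spo result:
nodes: 0:W, 2:O, 3:A, 4:A, 6:O, 9:O, 10:A, 11:A
edges: (3,0,fn); (3,2,arg); (4,3,arg); (4,3,fn); (10,6,fn); (10,11,arg); (11,9,arg); (11,9,fn)
dpo result:
nodes: 0:W, 2:O, 3:A, 4:A, 6:O, 9:O, 10:A, 11:A
edges: (3,0,fn); (3,2,arg); (4,3,arg); (4,3,fn); (10,6,fn); (10,11,arg); (11,9,arg); (11,9,fn)


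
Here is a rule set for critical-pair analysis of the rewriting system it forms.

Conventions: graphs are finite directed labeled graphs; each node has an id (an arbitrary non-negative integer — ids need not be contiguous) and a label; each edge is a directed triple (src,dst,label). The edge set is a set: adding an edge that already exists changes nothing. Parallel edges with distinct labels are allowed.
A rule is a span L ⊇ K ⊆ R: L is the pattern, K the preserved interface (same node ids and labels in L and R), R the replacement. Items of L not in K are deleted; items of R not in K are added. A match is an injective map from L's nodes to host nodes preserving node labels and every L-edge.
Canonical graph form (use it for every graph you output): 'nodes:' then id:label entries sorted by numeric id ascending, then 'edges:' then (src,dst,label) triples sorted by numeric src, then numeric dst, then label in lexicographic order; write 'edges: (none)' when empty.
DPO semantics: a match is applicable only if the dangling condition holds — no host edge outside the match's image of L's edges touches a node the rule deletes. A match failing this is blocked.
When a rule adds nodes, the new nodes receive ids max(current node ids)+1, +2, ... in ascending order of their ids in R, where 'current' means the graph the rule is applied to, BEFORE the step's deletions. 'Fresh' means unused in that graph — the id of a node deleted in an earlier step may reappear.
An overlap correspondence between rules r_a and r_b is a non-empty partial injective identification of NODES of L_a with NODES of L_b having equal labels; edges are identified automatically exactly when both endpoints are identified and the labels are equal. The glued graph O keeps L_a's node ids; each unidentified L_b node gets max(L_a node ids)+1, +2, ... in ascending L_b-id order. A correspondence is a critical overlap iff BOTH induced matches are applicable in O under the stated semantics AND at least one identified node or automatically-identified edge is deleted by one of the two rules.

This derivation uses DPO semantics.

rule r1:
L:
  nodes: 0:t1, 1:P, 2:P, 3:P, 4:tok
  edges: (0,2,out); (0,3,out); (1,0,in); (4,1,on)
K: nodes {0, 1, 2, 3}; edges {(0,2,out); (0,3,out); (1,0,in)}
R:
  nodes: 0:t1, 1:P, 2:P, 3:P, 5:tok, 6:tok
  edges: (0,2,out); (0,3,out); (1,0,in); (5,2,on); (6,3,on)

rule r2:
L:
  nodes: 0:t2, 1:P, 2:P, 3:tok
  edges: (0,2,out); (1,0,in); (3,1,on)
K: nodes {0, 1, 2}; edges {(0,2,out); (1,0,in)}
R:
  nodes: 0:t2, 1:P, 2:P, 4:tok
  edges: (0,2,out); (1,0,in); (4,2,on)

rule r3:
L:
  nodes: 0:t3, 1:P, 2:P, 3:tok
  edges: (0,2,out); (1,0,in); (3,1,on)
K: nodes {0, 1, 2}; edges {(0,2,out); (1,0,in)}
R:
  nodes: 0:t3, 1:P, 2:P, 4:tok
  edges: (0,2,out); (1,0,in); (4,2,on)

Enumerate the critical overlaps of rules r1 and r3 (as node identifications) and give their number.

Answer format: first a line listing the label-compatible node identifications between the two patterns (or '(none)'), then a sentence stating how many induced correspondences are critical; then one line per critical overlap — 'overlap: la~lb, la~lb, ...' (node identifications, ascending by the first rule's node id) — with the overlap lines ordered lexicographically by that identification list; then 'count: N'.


label-compatible node identifications between L(r1) and L(r3): 1~1, 1~2, 2~1, 2~2, 3~1, 3~2, 4~3
3 of the induced correspondences are critical overlaps of r1 and r3.
overlap: 1~1, 2~2, 4~3
overlap: 1~1, 3~2, 4~3
overlap: 1~1, 4~3
count: 3


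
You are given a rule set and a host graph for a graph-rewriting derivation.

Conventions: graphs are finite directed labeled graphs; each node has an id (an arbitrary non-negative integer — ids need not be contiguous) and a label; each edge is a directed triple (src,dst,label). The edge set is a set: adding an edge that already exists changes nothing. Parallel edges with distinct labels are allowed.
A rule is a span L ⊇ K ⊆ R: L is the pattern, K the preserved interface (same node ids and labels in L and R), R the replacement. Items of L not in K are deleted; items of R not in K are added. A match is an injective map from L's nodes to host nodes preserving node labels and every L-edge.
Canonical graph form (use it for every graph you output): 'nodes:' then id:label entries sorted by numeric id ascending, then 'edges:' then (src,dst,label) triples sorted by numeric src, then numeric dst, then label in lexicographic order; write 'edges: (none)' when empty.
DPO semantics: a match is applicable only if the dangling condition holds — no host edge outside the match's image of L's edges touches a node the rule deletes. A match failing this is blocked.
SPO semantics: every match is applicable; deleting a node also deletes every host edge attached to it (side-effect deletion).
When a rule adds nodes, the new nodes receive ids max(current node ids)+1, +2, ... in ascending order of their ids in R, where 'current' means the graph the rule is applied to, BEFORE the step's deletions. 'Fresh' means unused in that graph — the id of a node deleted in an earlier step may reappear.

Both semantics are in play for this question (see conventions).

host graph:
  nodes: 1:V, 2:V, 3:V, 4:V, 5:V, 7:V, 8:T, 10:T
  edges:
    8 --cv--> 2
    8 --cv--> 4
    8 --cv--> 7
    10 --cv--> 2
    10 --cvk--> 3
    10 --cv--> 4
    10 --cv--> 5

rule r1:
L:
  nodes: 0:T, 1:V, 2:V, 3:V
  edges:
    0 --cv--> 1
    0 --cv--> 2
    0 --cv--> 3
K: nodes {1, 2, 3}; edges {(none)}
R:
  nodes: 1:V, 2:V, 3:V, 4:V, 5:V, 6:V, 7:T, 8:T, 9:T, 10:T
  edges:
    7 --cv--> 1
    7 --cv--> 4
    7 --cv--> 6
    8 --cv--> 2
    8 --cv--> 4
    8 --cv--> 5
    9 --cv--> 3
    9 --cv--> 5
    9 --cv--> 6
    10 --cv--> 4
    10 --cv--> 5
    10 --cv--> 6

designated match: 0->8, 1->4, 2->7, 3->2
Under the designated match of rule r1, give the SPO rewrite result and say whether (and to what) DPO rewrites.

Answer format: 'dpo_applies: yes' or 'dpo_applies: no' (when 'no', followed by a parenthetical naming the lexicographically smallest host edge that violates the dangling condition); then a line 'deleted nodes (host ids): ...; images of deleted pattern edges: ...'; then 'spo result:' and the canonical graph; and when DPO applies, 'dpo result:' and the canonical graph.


dpo_applies: yes
deleted nodes (host ids): 8; images of deleted pattern edges: (8,2,cv); (8,4,cv); (8,7,cv)
spo result:
nodes: 1:V, 2:V, 3:V, 4:V, 5:V, 7:V, 10:T, 11:V, 12:V, 13:V, 14:T, 15:T, 16:T, 17:T
edges: (10,2,cv); (10,3,cvk); (10,4,cv); (10,5,cv); (14,4,cv); (14,11,cv); (14,13,cv); (15,7,cv); (15,11,cv); (15,12,cv); (16,2,cv); (16,12,cv); (16,13,cv); (17,11,cv); (17,12,cv); (17,13,cv)
dpo result:
nodes: 1:V, 2:V, 3:V, 4:V, 5:V, 7:V, 10:T, 11:V, 12:V, 13:V, 14:T, 15:T, 16:T, 17:T
edges: (10,2,cv); (10,3,cvk); (10,4,cv); (10,5,cv); (14,4,cv); (14,11,cv); (14,13,cv); (15,7,cv); (15,11,cv); (15,12,cv); (16,2,cv); (16,12,cv); (16,13,cv); (17,11,cv); (17,12,cv); (17,13,cv)


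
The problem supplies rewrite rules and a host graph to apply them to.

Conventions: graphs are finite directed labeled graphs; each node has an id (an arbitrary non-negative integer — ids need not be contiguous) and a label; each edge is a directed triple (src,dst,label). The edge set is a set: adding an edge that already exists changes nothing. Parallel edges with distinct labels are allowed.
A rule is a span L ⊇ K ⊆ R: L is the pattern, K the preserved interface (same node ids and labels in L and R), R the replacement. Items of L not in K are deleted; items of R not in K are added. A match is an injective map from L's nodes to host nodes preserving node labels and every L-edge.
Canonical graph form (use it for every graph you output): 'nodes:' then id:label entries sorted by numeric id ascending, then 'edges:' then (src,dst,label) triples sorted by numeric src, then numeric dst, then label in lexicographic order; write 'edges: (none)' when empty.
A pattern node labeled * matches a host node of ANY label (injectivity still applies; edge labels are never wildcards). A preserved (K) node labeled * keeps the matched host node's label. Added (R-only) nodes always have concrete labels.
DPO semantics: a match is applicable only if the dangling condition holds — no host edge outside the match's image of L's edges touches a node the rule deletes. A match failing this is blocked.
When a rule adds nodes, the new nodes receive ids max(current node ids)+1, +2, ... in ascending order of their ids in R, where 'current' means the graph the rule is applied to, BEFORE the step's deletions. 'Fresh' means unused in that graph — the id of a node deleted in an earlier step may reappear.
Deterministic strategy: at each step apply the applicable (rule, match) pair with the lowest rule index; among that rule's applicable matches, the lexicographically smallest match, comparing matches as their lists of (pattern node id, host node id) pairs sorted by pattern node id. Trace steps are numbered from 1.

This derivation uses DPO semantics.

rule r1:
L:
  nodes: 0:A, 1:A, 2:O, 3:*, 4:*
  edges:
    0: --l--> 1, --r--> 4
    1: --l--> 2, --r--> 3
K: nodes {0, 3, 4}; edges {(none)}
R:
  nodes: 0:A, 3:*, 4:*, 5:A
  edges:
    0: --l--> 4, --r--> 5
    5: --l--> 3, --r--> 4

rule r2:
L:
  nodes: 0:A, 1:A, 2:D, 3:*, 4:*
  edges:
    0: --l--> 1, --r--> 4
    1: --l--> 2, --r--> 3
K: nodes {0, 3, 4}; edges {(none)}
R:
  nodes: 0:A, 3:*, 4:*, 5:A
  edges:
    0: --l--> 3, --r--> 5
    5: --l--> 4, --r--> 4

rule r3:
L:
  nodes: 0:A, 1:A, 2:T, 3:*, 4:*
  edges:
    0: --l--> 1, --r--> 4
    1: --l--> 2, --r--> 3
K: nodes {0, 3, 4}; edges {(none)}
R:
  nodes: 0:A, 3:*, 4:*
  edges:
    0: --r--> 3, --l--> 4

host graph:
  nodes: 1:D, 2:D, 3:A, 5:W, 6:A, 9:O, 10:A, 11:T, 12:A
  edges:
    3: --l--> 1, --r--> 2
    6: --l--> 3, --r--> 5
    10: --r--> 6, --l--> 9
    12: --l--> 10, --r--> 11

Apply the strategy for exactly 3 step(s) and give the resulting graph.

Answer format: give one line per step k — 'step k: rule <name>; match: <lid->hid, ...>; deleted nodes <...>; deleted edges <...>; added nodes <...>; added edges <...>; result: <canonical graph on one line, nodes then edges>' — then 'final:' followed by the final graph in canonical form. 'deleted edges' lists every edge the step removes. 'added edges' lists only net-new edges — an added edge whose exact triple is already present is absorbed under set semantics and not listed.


step 1: rule r1; match: 0->12, 1->10, 2->9, 3->6, 4->11; deleted nodes 9, 10; deleted edges (10,6,r); (10,9,l); (12,10,l); (12,11,r); added nodes 13; added edges (12,11,l); (12,13,r); (13,6,l); (13,11,r); result: nodes: 1:D, 2:D, 3:A, 5:W, 6:A, 11:T, 12:A, 13:A edges: (3,1,l); (3,2,r); (6,3,l); (6,5,r); (12,11,l); (12,13,r); (13,6,l); (13,11,r)
step 2: rule r2; match: 0->6, 1->3, 2->1, 3->2, 4->5; deleted nodes 1, 3; deleted edges (3,1,l); (3,2,r); (6,3,l); (6,5,r); added nodes 14; added edges (6,2,l); (6,14,r); (14,5,l); (14,5,r); result: nodes: 2:D, 5:W, 6:A, 11:T, 12:A, 13:A, 14:A edges: (6,2,l); (6,14,r); (12,11,l); (12,13,r); (13,6,l); (13,11,r); (14,5,l); (14,5,r)
step 3: rule r2; match: 0->13, 1->6, 2->2, 3->14, 4->11; deleted nodes 2, 6; deleted edges (6,2,l); (6,14,r); (13,6,l); (13,11,r); added nodes 15; added edges (13,14,l); (13,15,r); (15,11,l); (15,11,r); result: nodes: 5:W, 11:T, 12:A, 13:A, 14:A, 15:A edges: (12,11,l); (12,13,r); (13,14,l); (13,15,r); (14,5,l); (14,5,r); (15,11,l); (15,11,r)
final:
nodes: 5:W, 11:T, 12:A, 13:A, 14:A, 15:A
edges: (12,11,l); (12,13,r); (13,14,l); (13,15,r); (14,5,l); (14,5,r); (15,11,l); (15,11,r)


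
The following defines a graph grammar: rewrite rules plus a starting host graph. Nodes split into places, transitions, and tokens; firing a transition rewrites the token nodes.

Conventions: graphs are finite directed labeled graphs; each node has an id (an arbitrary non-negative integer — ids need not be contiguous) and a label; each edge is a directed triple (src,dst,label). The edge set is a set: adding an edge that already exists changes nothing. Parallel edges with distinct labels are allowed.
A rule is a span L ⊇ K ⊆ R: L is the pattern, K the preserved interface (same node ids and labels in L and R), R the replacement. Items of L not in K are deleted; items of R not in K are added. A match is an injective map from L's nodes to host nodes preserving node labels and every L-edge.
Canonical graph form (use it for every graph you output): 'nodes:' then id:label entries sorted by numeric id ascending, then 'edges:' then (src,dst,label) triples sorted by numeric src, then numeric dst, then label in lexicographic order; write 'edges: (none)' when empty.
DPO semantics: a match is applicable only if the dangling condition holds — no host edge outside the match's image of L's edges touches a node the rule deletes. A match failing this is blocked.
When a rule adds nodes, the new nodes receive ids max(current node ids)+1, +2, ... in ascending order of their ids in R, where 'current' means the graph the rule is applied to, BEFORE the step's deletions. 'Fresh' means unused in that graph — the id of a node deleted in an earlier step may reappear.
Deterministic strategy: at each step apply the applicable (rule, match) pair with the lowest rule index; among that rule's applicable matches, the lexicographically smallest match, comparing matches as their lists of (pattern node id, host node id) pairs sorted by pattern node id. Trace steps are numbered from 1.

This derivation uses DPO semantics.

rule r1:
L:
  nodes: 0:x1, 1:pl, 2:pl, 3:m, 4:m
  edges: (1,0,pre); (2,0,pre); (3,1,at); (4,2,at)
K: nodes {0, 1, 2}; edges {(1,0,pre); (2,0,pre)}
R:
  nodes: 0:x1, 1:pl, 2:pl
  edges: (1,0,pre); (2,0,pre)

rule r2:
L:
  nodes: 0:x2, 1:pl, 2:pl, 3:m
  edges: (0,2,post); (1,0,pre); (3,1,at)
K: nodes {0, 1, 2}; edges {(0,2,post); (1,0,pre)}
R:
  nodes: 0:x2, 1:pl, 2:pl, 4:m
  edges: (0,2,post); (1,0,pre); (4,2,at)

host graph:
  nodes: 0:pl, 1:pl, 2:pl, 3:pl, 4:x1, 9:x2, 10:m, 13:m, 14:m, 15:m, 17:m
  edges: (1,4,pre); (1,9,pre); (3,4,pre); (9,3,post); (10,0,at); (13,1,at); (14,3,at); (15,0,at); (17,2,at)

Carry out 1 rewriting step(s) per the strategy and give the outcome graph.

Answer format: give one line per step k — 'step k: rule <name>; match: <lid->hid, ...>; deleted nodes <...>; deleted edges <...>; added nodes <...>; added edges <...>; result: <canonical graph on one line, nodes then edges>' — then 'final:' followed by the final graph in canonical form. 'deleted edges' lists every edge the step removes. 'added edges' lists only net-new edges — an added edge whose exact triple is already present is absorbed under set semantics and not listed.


step 1: rule r1; match: 0->4, 1->1, 2->3, 3->13, 4->14; deleted nodes 13, 14; deleted edges (13,1,at); (14,3,at); added nodes (none); added edges (none); result: nodes: 0:pl, 1:pl, 2:pl, 3:pl, 4:x1, 9:x2, 10:m, 15:m, 17:m edges: (1,4,pre); (1,9,pre); (3,4,pre); (9,3,post); (10,0,at); (15,0,at); (17,2,at)
final:
nodes: 0:pl, 1:pl, 2:pl, 3:pl, 4:x1, 9:x2, 10:m, 15:m, 17:m
edges: (1,4,pre); (1,9,pre); (3,4,pre); (9,3,post); (10,0,at); (15,0,at); (17,2,at)


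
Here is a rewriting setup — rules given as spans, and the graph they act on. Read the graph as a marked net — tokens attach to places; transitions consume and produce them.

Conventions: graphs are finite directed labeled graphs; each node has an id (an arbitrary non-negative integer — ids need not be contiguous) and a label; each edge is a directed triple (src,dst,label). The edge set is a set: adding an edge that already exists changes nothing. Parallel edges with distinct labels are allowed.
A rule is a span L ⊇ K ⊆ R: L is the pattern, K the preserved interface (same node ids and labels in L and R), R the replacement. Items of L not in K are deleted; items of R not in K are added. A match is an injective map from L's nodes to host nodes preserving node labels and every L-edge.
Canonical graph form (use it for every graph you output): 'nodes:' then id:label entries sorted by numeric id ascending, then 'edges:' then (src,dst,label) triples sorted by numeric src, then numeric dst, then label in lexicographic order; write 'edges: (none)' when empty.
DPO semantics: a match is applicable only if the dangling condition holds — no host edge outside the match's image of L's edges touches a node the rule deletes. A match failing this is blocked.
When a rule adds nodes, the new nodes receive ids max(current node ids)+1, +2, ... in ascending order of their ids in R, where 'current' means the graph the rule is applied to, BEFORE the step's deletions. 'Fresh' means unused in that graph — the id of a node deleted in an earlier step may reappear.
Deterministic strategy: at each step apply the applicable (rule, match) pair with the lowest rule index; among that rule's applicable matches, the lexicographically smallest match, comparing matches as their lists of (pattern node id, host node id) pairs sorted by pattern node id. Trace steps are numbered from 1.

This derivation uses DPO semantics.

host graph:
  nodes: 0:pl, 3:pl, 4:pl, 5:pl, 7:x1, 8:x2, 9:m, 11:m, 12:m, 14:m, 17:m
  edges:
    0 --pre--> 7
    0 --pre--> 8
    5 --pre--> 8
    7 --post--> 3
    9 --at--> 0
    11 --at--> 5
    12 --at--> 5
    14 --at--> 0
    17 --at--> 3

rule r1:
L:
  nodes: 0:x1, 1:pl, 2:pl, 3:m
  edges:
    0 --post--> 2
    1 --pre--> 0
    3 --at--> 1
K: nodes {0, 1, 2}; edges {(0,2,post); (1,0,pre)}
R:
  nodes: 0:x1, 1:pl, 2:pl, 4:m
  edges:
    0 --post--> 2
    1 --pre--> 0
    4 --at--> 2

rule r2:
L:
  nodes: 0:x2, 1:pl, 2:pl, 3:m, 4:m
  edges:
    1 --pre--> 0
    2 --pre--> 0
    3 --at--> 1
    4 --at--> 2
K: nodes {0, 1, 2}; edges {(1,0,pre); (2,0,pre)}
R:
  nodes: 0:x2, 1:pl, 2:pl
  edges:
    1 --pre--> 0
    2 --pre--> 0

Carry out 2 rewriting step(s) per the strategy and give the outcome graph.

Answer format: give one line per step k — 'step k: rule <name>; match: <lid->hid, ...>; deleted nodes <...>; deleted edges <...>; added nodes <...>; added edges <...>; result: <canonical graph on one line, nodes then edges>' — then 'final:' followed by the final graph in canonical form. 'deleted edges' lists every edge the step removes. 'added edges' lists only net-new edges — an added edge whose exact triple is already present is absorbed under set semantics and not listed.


step 1: rule r1; match: 0->7, 1->0, 2->3, 3->9; deleted nodes 9; deleted edges (9,0,at); added nodes 18; added edges (18,3,at); result: nodes: 0:pl, 3:pl, 4:pl, 5:pl, 7:x1, 8:x2, 11:m, 12:m, 14:m, 17:m, 18:m edges: (0,7,pre); (0,8,pre); (5,8,pre); (7,3,post); (11,5,at); (12,5,at); (14,0,at); (17,3,at); (18,3,at)
step 2: rule r1; match: 0->7, 1->0, 2->3, 3->14; deleted nodes 14; deleted edges (14,0,at); added nodes 19; added edges (19,3,at); result: nodes: 0:pl, 3:pl, 4:pl, 5:pl, 7:x1, 8:x2, 11:m, 12:m, 17:m, 18:m, 19:m edges: (0,7,pre); (0,8,pre); (5,8,pre); (7,3,post); (11,5,at); (12,5,at); (17,3,at); (18,3,at); (19,3,at)
final:
nodes: 0:pl, 3:pl, 4:pl, 5:pl, 7:x1, 8:x2, 11:m, 12:m, 17:m, 18:m, 19:m
edges: (0,7,pre); (0,8,pre); (5,8,pre); (7,3,post); (11,5,at); (12,5,at); (17,3,at); (18,3,at); (19,3,at)


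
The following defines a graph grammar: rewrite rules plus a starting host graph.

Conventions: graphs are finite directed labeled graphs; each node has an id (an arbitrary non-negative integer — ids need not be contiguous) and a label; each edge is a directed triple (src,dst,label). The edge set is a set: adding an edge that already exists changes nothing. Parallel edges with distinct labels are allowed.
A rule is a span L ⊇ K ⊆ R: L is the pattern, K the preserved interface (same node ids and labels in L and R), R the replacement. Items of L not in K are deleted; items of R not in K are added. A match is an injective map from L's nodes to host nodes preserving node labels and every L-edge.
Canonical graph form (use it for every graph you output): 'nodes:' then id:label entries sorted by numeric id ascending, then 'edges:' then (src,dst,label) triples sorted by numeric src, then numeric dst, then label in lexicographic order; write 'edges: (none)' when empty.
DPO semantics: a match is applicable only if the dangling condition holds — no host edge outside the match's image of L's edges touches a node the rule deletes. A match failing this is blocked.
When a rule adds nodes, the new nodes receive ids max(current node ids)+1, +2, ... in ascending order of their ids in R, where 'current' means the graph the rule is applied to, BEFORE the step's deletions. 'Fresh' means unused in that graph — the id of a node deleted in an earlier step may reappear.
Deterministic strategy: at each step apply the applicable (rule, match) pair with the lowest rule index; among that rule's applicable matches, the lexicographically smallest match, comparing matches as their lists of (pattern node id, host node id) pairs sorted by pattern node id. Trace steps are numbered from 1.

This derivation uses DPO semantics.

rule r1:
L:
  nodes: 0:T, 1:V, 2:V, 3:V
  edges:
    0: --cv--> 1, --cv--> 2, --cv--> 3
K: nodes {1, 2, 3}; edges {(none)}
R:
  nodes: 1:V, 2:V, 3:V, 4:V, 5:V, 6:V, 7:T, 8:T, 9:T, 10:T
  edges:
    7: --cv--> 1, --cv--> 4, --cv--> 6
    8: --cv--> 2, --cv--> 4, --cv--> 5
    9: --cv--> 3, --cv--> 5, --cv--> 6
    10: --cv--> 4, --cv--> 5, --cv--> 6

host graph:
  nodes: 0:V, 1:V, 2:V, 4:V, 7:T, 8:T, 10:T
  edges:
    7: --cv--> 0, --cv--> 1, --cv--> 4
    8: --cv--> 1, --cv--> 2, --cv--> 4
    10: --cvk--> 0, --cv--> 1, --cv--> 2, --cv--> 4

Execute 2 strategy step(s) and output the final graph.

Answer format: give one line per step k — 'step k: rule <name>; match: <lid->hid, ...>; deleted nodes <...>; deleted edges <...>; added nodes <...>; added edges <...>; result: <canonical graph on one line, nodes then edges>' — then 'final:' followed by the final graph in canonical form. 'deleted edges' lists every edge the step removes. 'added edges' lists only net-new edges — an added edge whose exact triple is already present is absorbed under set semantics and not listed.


step 1: rule r1; match: 0->7, 1->0, 2->1, 3->4; deleted nodes 7; deleted edges (7,0,cv); (7,1,cv); (7,4,cv); added nodes 11, 12, 13, 14, 15, 16, 17; added edges (14,0,cv); (14,11,cv); (14,13,cv); (15,1,cv); (15,11,cv); (15,12,cv); (16,4,cv); (16,12,cv); (16,13,cv); (17,11,cv); (17,12,cv); (17,13,cv); result: nodes: 0:V, 1:V, 2:V, 4:V, 8:T, 10:T, 11:V, 12:V, 13:V, 14:T, 15:T, 16:T, 17:T edges: (8,1,cv); (8,2,cv); (8,4,cv); (10,0,cvk); (10,1,cv); (10,2,cv); (10,4,cv); (14,0,cv); (14,11,cv); (14,13,cv); (15,1,cv); (15,11,cv); (15,12,cv); (16,4,cv); (16,12,cv); (16,13,cv); (17,11,cv); (17,12,cv); (17,13,cv)
step 2: rule r1; match: 0->8, 1->1, 2->2, 3->4; deleted nodes 8; deleted edges (8,1,cv); (8,2,cv); (8,4,cv); added nodes 18, 19, 20, 21, 22, 23, 24; added edges (21,1,cv); (21,18,cv); (21,20,cv); (22,2,cv); (22,18,cv); (22,19,cv); (23,4,cv); (23,19,cv); (23,20,cv); (24,18,cv); (24,19,cv); (24,20,cv); result: nodes: 0:V, 1:V, 2:V, 4:V, 10:T, 11:V, 12:V, 13:V, 14:T, 15:T, 16:T, 17:T, 18:V, 19:V, 20:V, 21:T, 22:T, 23:T, 24:T edges: (10,0,cvk); (10,1,cv); (10,2,cv); (10,4,cv); (14,0,cv); (14,11,cv); (14,13,cv); (15,1,cv); (15,11,cv); (15,12,cv); (16,4,cv); (16,12,cv); (16,13,cv); (17,11,cv); (17,12,cv); (17,13,cv); (21,1,cv); (21,18,cv); (21,20,cv); (22,2,cv); (22,18,cv); (22,19,cv); (23,4,cv); (23,19,cv); (23,20,cv); (24,18,cv); (24,19,cv); (24,20,cv)
final:
nodes: 0:V, 1:V, 2:V, 4:V, 10:T, 11:V, 12:V, 13:V, 14:T, 15:T, 16:T, 17:T, 18:V, 19:V, 20:V, 21:T, 22:T, 23:T, 24:T
edges: (10,0,cvk); (10,1,cv); (10,2,cv); (10,4,cv); (14,0,cv); (14,11,cv); (14,13,cv); (15,1,cv); (15,11,cv); (15,12,cv); (16,4,cv); (16,12,cv); (16,13,cv); (17,11,cv); (17,12,cv); (17,13,cv); (21,1,cv); (21,18,cv); (21,20,cv); (22,2,cv); (22,18,cv); (22,19,cv); (23,4,cv); (23,19,cv); (23,20,cv); (24,18,cv); (24,19,cv); (24,20,cv)


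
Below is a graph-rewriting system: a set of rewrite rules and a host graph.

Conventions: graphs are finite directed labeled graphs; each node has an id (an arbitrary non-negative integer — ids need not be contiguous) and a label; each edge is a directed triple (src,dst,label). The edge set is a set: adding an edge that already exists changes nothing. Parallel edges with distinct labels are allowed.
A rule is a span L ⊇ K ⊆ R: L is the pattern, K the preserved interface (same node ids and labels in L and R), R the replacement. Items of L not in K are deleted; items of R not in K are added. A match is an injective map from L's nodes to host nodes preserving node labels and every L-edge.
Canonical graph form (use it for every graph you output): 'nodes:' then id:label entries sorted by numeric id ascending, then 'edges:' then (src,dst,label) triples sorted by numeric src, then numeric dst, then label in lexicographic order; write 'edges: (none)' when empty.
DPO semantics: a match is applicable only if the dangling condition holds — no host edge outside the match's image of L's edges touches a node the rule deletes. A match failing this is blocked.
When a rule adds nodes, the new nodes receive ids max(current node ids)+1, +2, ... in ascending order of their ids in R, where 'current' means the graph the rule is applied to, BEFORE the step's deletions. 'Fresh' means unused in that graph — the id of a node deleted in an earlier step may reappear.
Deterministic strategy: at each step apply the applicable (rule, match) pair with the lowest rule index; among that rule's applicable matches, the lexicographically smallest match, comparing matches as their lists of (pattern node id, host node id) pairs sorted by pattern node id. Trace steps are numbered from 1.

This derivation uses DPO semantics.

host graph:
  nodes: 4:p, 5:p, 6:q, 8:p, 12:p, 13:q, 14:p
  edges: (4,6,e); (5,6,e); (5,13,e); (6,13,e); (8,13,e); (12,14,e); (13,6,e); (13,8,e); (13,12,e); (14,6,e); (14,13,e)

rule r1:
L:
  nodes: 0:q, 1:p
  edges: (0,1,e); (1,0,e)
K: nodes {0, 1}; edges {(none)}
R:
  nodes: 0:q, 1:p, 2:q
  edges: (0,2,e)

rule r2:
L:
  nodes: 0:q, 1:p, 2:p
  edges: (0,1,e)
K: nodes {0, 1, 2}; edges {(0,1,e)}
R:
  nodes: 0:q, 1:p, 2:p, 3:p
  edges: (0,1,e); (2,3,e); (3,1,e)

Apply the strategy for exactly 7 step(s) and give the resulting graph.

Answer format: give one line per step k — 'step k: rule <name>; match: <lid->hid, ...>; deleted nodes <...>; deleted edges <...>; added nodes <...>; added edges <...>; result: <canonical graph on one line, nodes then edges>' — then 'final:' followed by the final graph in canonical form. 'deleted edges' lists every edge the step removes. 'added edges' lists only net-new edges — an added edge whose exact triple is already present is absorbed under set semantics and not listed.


step 1: rule r1; match: 0->13, 1->8; deleted nodes (none); deleted edges (8,13,e); (13,8,e); added nodes 15; added edges (13,15,e); result: nodes: 4:p, 5:p, 6:q, 8:p, 12:p, 13:q, 14:p, 15:q edges: (4,6,e); (5,6,e); (5,13,e); (6,13,e); (12,14,e); (13,6,e); (13,12,e); (13,15,e); (14,6,e); (14,13,e)
step 2: rule r2; match: 0->13, 1->12, 2->4; deleted nodes (none); deleted edges (none); added nodes 16; added edges (4,16,e); (16,12,e); result: nodes: 4:p, 5:p, 6:q, 8:p, 12:p, 13:q, 14:p, 15:q, 16:p edges: (4,6,e); (4,16,e); (5,6,e); (5,13,e); (6,13,e); (12,14,e); (13,6,e); (13,12,e); (13,15,e); (14,6,e); (14,13,e); (16,12,e)
step 3: rule r2; match: 0->13, 1->12, 2->4; deleted nodes (none); deleted edges (none); added nodes 17; added edges (4,17,e); (17,12,e); result: nodes: 4:p, 5:p, 6:q, 8:p, 12:p, 13:q, 14:p, 15:q, 16:p, 17:p edges: (4,6,e); (4,16,e); (4,17,e); (5,6,e); (5,13,e); (6,13,e); (12,14,e); (13,6,e); (13,12,e); (13,15,e); (14,6,e); (14,13,e); (16,12,e); (17,12,e)
step 4: rule r2; match: 0->13, 1->12, 2->4; deleted nodes (none); deleted edges (none); added nodes 18; added edges (4,18,e); (18,12,e); result: nodes: 4:p, 5:p, 6:q, 8:p, 12:p, 13:q, 14:p, 15:q, 16:p, 17:p, 18:p edges: (4,6,e); (4,16,e); (4,17,e); (4,18,e); (5,6,e); (5,13,e); (6,13,e); (12,14,e); (13,6,e); (13,12,e); (13,15,e); (14,6,e); (14,13,e); (16,12,e); (17,12,e); (18,12,e)
step 5: rule r2; match: 0->13, 1->12, 2->4; deleted nodes (none); deleted edges (none); added nodes 19; added edges (4,19,e); (19,12,e); result: nodes: 4:p, 5:p, 6:q, 8:p, 12:p, 13:q, 14:p, 15:q, 16:p, 17:p, 18:p, 19:p edges: (4,6,e); (4,16,e); (4,17,e); (4,18,e); (4,19,e); (5,6,e); (5,13,e); (6,13,e); (12,14,e); (13,6,e); (13,12,e); (13,15,e); (14,6,e); (14,13,e); (16,12,e); (17,12,e); (18,12,e); (19,12,e)
step 6: rule r2; match: 0->13, 1->12, 2->4; deleted nodes (none); deleted edges (none); added nodes 20; added edges (4,20,e); (20,12,e); result: nodes: 4:p, 5:p, 6:q, 8:p, 12:p, 13:q, 14:p, 15:q, 16:p, 17:p, 18:p, 19:p, 20:p edges: (4,6,e); (4,16,e); (4,17,e); (4,18,e); (4,19,e); (4,20,e); (5,6,e); (5,13,e); (6,13,e); (12,14,e); (13,6,e); (13,12,e); (13,15,e); (14,6,e); (14,13,e); (16,12,e); (17,12,e); (18,12,e); (19,12,e); (20,12,e)
step 7: rule r2; match: 0->13, 1->12, 2->4; deleted nodes (none); deleted edges (none); added nodes 21; added edges (4,21,e); (21,12,e); result: nodes: 4:p, 5:p, 6:q, 8:p, 12:p, 13:q, 14:p, 15:q, 16:p, 17:p, 18:p, 19:p, 20:p, 21:p edges: (4,6,e); (4,16,e); (4,17,e); (4,18,e); (4,19,e); (4,20,e); (4,21,e); (5,6,e); (5,13,e); (6,13,e); (12,14,e); (13,6,e); (13,12,e); (13,15,e); (14,6,e); (14,13,e); (16,12,e); (17,12,e); (18,12,e); (19,12,e); (20,12,e); (21,12,e)
final:
nodes: 4:p, 5:p, 6:q, 8:p, 12:p, 13:q, 14:p, 15:q, 16:p, 17:p, 18:p, 19:p, 20:p, 21:p
edges: (4,6,e); (4,16,e); (4,17,e); (4,18,e); (4,19,e); (4,20,e); (4,21,e); (5,6,e); (5,13,e); (6,13,e); (12,14,e); (13,6,e); (13,12,e); (13,15,e); (14,6,e); (14,13,e); (16,12,e); (17,12,e); (18,12,e); (19,12,e); (20,12,e); (21,12,e)


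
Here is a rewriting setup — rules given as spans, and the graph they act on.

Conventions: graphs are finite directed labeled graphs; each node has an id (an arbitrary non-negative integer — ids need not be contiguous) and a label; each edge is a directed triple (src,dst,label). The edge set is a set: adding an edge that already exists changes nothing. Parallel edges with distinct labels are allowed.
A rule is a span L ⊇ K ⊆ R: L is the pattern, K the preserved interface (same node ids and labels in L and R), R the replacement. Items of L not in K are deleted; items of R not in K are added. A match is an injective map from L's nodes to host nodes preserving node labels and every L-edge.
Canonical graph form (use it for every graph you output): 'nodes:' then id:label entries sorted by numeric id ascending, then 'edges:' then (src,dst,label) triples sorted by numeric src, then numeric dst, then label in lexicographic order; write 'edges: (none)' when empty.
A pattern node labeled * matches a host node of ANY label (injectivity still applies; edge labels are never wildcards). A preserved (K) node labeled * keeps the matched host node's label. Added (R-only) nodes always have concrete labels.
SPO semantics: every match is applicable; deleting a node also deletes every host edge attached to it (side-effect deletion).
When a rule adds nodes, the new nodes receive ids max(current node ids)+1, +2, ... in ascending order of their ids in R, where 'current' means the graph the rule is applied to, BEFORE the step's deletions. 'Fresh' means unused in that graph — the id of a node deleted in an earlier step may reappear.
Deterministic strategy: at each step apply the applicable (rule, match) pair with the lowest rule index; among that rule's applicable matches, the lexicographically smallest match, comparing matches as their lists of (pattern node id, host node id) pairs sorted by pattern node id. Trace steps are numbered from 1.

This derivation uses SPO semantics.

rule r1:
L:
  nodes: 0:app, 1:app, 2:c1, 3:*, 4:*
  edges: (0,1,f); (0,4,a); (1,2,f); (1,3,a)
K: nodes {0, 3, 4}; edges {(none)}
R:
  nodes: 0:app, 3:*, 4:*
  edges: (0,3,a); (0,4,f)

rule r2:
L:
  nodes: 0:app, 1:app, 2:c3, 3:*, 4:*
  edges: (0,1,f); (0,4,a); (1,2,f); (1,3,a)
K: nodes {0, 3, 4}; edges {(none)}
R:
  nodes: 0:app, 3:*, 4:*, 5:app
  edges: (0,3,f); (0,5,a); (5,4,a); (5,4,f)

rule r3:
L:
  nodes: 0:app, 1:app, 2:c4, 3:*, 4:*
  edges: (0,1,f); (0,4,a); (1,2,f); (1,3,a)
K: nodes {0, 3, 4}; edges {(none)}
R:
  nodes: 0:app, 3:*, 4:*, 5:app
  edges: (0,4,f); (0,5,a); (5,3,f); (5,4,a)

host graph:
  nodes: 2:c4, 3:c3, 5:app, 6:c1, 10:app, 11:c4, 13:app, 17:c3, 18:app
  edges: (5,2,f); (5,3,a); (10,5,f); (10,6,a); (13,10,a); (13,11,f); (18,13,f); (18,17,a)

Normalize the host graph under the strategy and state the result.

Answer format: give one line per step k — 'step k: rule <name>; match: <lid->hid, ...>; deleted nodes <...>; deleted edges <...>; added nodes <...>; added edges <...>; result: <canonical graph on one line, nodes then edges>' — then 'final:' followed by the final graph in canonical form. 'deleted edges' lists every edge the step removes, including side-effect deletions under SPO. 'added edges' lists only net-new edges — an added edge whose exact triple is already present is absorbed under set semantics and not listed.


step 1: rule r3; match: 0->10, 1->5, 2->2, 3->3, 4->6; deleted nodes 2, 5; deleted edges (5,2,f); (5,3,a); (10,5,f); (10,6,a); added nodes 19; added edges (10,6,f); (10,19,a); (19,3,f); (19,6,a); result: nodes: 3:c3, 6:c1, 10:app, 11:c4, 13:app, 17:c3, 18:app, 19:app edges: (10,6,f); (10,19,a); (13,10,a); (13,11,f); (18,13,f); (18,17,a); (19,3,f); (19,6,a)
step 2: rule r3; match: 0->18, 1->13, 2->11, 3->10, 4->17; deleted nodes 11, 13; deleted edges (13,10,a); (13,11,f); (18,13,f); (18,17,a); added nodes 20; added edges (18,17,f); (18,20,a); (20,10,f); (20,17,a); result: nodes: 3:c3, 6:c1, 10:app, 17:c3, 18:app, 19:app, 20:app edges: (10,6,f); (10,19,a); (18,17,f); (18,20,a); (19,3,f); (19,6,a); (20,10,f); (20,17,a)
step 3: rule r1; match: 0->20, 1->10, 2->6, 3->19, 4->17; deleted nodes 6, 10; deleted edges (10,6,f); (10,19,a); (19,6,a); (20,10,f); (20,17,a); added nodes (none); added edges (20,17,f); (20,19,a); result: nodes: 3:c3, 17:c3, 18:app, 19:app, 20:app edges: (18,17,f); (18,20,a); (19,3,f); (20,17,f); (20,19,a)
final:
nodes: 3:c3, 17:c3, 18:app, 19:app, 20:app
edges: (18,17,f); (18,20,a); (19,3,f); (20,17,f); (20,19,a)


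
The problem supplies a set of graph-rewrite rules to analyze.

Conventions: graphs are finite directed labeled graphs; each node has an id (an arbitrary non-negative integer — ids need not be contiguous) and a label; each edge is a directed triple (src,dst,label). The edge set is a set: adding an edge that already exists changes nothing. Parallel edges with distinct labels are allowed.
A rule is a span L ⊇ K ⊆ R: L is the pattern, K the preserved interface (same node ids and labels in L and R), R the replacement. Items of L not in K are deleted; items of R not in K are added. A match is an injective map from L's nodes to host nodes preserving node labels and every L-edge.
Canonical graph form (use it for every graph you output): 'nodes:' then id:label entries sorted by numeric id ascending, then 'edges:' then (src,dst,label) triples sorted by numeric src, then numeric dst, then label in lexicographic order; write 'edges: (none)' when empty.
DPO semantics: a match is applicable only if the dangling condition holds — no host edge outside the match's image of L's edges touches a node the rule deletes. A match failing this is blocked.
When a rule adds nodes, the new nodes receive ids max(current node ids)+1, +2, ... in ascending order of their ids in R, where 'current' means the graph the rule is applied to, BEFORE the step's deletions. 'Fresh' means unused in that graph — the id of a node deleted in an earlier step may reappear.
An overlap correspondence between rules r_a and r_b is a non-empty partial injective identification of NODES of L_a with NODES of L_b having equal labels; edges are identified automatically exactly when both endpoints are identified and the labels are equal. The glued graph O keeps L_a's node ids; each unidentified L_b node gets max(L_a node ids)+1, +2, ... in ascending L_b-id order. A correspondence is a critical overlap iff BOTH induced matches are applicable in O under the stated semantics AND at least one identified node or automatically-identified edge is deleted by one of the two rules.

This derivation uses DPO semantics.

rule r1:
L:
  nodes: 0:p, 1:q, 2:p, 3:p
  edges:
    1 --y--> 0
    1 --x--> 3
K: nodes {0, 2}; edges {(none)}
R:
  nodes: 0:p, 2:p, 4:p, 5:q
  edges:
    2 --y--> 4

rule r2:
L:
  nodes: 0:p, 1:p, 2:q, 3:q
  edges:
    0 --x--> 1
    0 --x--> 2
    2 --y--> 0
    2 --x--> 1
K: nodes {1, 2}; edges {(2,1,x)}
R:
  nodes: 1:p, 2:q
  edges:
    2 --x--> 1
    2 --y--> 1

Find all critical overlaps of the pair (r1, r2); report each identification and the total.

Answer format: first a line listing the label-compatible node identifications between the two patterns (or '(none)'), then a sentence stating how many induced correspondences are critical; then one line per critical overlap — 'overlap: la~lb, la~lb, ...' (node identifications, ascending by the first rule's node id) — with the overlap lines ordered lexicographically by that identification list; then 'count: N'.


label-compatible node identifications between L(r1) and L(r2): 0~0, 0~1, 1~2, 1~3, 2~0, 2~1, 3~0, 3~1
2 of the induced correspondences are critical overlaps of r1 and r2.
overlap: 0~1, 2~0
overlap: 2~0
count: 2
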